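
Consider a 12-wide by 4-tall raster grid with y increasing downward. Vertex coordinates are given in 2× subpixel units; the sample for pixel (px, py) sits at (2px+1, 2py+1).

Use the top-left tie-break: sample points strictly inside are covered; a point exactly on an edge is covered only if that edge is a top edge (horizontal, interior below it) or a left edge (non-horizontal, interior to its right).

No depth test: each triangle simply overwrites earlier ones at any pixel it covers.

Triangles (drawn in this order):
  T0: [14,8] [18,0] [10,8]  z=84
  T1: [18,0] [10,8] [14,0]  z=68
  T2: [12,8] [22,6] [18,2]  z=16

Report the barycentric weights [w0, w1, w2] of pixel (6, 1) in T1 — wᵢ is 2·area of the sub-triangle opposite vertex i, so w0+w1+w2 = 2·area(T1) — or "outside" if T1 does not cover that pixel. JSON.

T0:
  2·area = 32  (B↔C swapped to make it positive)
  edge (14, 8)→(10, 8): d=(-4,0) right/bottom  bias=-1
  edge (10, 8)→(18, 0): d=(8,-8) top-left  bias=+0
  edge (18, 0)→(14, 8): d=(-4,8) right/bottom  bias=-1
    (8,0)@(17, 1): e=[28,0,4] → █  [on edge]
    (9,0)@(19, 1): e=[28,16,-12] → ·
    (7,1)@(15, 3): e=[20,0,12] → █  [on edge]
    (8,1)@(17, 3): e=[20,16,-4] → ·
    (6,2)@(13, 5): e=[12,0,20] → █  [on edge]
    (8,2)@(17, 5): e=[12,32,-12] → ·
    (5,3)@(11, 7): e=[4,0,28] → █  [on edge]
    (7,3)@(15, 7): e=[4,32,-4] → ·
  covered (6 px):
    · · · · · · · · █ · · ·
    · · · · · · · █ · · · ·
    · · · · · · █ █ · · · ·
    · · · · · █ █ · · · · ·
T1:
  2·area = 32
  edge (18, 0)→(10, 8): d=(-8,8) right/bottom  bias=-1
  edge (10, 8)→(14, 0): d=(4,-8) top-left  bias=+0
  edge (14, 0)→(18, 0): d=(4,0) top-left  bias=+0
    (7,0)@(15, 1): e=[16,12,4] → █
    (8,0)@(17, 1): e=[0,28,4] → ·  [on edge]
    (6,1)@(13, 3): e=[16,4,12] → █
    (7,1)@(15, 3): e=[0,20,12] → ·  [on edge]
    (6,2)@(13, 5): e=[0,12,20] → ·  [on edge]
    (5,3)@(11, 7): e=[0,4,28] → ·  [on edge]
  covered (2 px):
    · · · · · · · █ · · · ·
    · · · · · · █ · · · · ·
    · · · · · · · · · · · ·
    · · · · · · · · · · · ·
T2:
  2·area = 48  (B↔C swapped to make it positive)
  edge (12, 8)→(18, 2): d=(6,-6) top-left  bias=+0
  edge (18, 2)→(22, 6): d=(4,4) right/bottom  bias=-1
  edge (22, 6)→(12, 8): d=(-10,2) right/bottom  bias=-1
    (8,0)@(17, 1): e=[-12,0,60] → ·  [on edge]
    (9,0)@(19, 1): e=[0,-8,56] → ·  [on edge]
    (8,1)@(17, 3): e=[0,8,40] → █  [on edge]
    (9,1)@(19, 3): e=[12,0,36] → ·  [on edge]
    (7,2)@(15, 5): e=[0,24,24] → █  [on edge]
    (9,2)@(19, 5): e=[24,8,16] → █
    (10,2)@(21, 5): e=[36,0,12] → ·  [on edge]
    (6,3)@(13, 7): e=[0,40,8] → █  [on edge]
    (8,3)@(17, 7): e=[24,24,0] → ·  [on edge]
    (9,3)@(19, 7): e=[36,16,-4] → ·
    (11,3)@(23, 7): e=[60,0,-12] → ·  [on edge]
  covered (6 px):
    · · · · · · · · · · · ·
    · · · · · · · · █ · · ·
    · · · · · · · █ █ █ · ·
    · · · · · · █ █ · · · ·

Answer: [4,12,16]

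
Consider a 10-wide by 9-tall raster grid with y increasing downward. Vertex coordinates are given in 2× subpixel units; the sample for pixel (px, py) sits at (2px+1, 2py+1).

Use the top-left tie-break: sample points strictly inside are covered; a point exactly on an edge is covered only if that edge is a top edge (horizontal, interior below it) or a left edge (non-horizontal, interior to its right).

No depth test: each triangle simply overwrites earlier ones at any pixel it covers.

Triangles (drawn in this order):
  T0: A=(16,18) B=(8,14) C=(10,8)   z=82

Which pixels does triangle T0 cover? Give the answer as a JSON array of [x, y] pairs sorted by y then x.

T0:
  2·area = 56
  edge (16, 18)→(8, 14): d=(-8,-4) top-left  bias=+0
  edge (8, 14)→(10, 8): d=(2,-6) top-left  bias=+0
  edge (10, 8)→(16, 18): d=(6,10) right/bottom  bias=-1
    (3,1)@(7, 3): e=[84,-28,0] → ·  [on edge]
    (5,2)@(11, 5): e=[84,0,-28] → ·  [on edge]
    (4,5)@(9, 11): e=[28,0,28] → #  [on edge]
    (5,5)@(11, 11): e=[36,12,8] → #
    (6,5)@(13, 11): e=[44,24,-12] → ·
    (4,6)@(9, 13): e=[12,4,40] → #
    (6,6)@(13, 13): e=[28,28,0] → ·  [on edge]
    (4,7)@(9, 15): e=[-4,8,52] → ·
    (5,7)@(11, 15): e=[4,20,32] → #
    (6,7)@(13, 15): e=[12,32,12] → #
    (7,7)@(15, 15): e=[20,44,-8] → ·
    (3,8)@(7, 17): e=[-28,0,84] → ·  [on edge]
  covered (7 px):
    · · · · · · · · · ·
    · · · · · · · · · ·
    · · · · · · · · · ·
    · · · · · · · · · ·
    · · · · · · · · · ·
    · · · · # # · · · ·
    · · · · # # · · · ·
    · · · · · # # · · ·
    · · · · · · · # · ·

Result: [[4,5],[5,5],[4,6],[5,6],[5,7],[6,7],[7,8]]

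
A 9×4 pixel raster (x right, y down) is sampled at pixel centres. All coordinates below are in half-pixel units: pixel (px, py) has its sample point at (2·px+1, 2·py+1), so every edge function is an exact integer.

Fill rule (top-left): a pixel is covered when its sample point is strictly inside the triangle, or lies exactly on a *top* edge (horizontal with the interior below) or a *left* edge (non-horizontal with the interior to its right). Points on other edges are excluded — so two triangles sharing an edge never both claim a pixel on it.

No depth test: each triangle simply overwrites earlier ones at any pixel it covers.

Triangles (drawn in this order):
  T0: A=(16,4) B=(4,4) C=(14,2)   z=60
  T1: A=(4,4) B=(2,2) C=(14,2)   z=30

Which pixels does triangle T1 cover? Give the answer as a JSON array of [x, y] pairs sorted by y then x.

T0:
  2·area = 24
  edge (16, 4)→(4, 4): d=(-12,0) right/bottom  bias=-1
  edge (4, 4)→(14, 2): d=(10,-2) top-left  bias=+0
  edge (14, 2)→(16, 4): d=(2,2) right/bottom  bias=-1
    (6,0)@(13, 1): e=[36,-12,0] → ·  [on edge]
    (4,1)@(9, 3): e=[12,0,12] → #  [on edge]
    (5,1)@(11, 3): e=[12,4,8] → #
    (6,1)@(13, 3): e=[12,8,4] → #
    (7,1)@(15, 3): e=[12,12,0] → ·  [on edge]
    (4,2)@(9, 5): e=[-12,20,16] → ·
    (5,2)@(11, 5): e=[-12,24,12] → ·
    (6,2)@(13, 5): e=[-12,28,8] → ·
    (8,2)@(17, 5): e=[-12,36,0] → ·  [on edge]
  covered (3 px):
    · · · · · · · · ·
    · · · · # # # · ·
    · · · · · · · · ·
    · · · · · · · · ·
T1:
  2·area = 24
  edge (4, 4)→(2, 2): d=(-2,-2) top-left  bias=+0
  edge (2, 2)→(14, 2): d=(12,0) top-left  bias=+0
  edge (14, 2)→(4, 4): d=(-10,2) right/bottom  bias=-1
    (0,0)@(1, 1): e=[0,-12,36] → ·  [on edge]
    (1,1)@(3, 3): e=[0,12,12] → #  [on edge]
    (2,1)@(5, 3): e=[4,12,8] → #
    (3,1)@(7, 3): e=[8,12,4] → #
    (4,1)@(9, 3): e=[12,12,0] → ·  [on edge]
    (1,2)@(3, 5): e=[-4,36,-8] → ·
    (2,2)@(5, 5): e=[0,36,-12] → ·  [on edge]
    (3,2)@(7, 5): e=[4,36,-16] → ·
    (3,3)@(7, 7): e=[0,60,-36] → ·  [on edge]
  covered (3 px):
    · · · · · · · · ·
    · # # # · · · · ·
    · · · · · · · · ·
    · · · · · · · · ·

Answer: [[1,1],[2,1],[3,1]]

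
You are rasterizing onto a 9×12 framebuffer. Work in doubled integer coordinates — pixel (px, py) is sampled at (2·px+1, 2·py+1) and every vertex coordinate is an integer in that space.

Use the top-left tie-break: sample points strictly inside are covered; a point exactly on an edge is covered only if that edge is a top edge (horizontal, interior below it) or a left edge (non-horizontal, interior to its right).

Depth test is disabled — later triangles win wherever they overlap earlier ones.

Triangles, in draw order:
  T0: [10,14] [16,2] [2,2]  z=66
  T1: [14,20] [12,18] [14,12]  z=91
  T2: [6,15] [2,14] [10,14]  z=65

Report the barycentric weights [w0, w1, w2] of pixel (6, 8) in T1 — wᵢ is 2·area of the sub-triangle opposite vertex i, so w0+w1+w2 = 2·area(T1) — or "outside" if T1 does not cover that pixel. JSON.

T0:
  2·area = 168  (B↔C swapped to make it positive)
  edge (10, 14)→(2, 2): d=(-8,-12) top-left  bias=+0
  edge (2, 2)→(16, 2): d=(14,0) top-left  bias=+0
  edge (16, 2)→(10, 14): d=(-6,12) right/bottom  bias=-1
    (1,1)@(3, 3): e=[4,14,150] → █
    (2,1)@(5, 3): e=[28,14,126] → █
    (3,1)@(7, 3): e=[52,14,102] → █
    (4,1)@(9, 3): e=[76,14,78] → █
    (5,1)@(11, 3): e=[100,14,54] → █
    (6,1)@(13, 3): e=[124,14,30] → █
    (7,1)@(15, 3): e=[148,14,6] → █
    (8,1)@(17, 3): e=[172,14,-18] → ·
    (1,2)@(3, 5): e=[-12,42,138] → ·
    (2,2)@(5, 5): e=[12,42,114] → █
    (7,2)@(15, 5): e=[132,42,-6] → ·
    (2,3)@(5, 7): e=[-4,70,102] → ·
  covered (21 px):
    · · · · · · · · ·
    · █ █ █ █ █ █ █ ·
    · · █ █ █ █ █ · ·
    · · · █ █ █ █ · ·
    · · · █ █ █ · · ·
    · · · · █ █ · · ·
    · · · · · · · · ·
    · · · · · · · · ·
    · · · · · · · · ·
    · · · · · · · · ·
    · · · · · · · · ·
    · · · · · · · · ·
T1:
  2·area = 16
  edge (14, 20)→(12, 18): d=(-2,-2) top-left  bias=+0
  edge (12, 18)→(14, 12): d=(2,-6) top-left  bias=+0
  edge (14, 12)→(14, 20): d=(0,8) right/bottom  bias=-1
    (8,1)@(17, 3): e=[40,0,-24] → ·  [on edge]
    (0,3)@(1, 7): e=[0,-88,104] → ·  [on edge]
    (1,4)@(3, 9): e=[0,-72,88] → ·  [on edge]
    (7,4)@(15, 9): e=[24,0,-8] → ·  [on edge]
    (2,5)@(5, 11): e=[0,-56,72] → ·  [on edge]
    (3,6)@(7, 13): e=[0,-40,56] → ·  [on edge]
    (4,7)@(9, 15): e=[0,-24,40] → ·  [on edge]
    (6,7)@(13, 15): e=[8,0,8] → █  [on edge]
    (7,7)@(15, 15): e=[12,12,-8] → ·
    (5,8)@(11, 17): e=[0,-8,24] → ·  [on edge]
    (6,8)@(13, 17): e=[4,4,8] → █
    (7,8)@(15, 17): e=[8,16,-8] → ·
    (6,9)@(13, 19): e=[0,8,8] → █  [on edge]
    (5,10)@(11, 21): e=[-8,0,24] → ·  [on edge]
    (7,10)@(15, 21): e=[0,24,-8] → ·  [on edge]
    (8,11)@(17, 23): e=[0,40,-24] → ·  [on edge]
  covered (3 px):
    · · · · · · · · ·
    · · · · · · · · ·
    · · · · · · · · ·
    · · · · · · · · ·
    · · · · · · · · ·
    · · · · · · · · ·
    · · · · · · · · ·
    · · · · · · █ · ·
    · · · · · · █ · ·
    · · · · · · █ · ·
    · · · · · · · · ·
    · · · · · · · · ·
T2:
  2·area = 8
  edge (6, 15)→(2, 14): d=(-4,-1) top-left  bias=+0
  edge (2, 14)→(10, 14): d=(8,0) top-left  bias=+0
  edge (10, 14)→(6, 15): d=(-4,1) right/bottom  bias=-1
  covered (0 px):
    · · · · · · · · ·
    · · · · · · · · ·
    · · · · · · · · ·
    · · · · · · · · ·
    · · · · · · · · ·
    · · · · · · · · ·
    · · · · · · · · ·
    · · · · · · · · ·
    · · · · · · · · ·
    · · · · · · · · ·
    · · · · · · · · ·
    · · · · · · · · ·

Result: [4,8,4]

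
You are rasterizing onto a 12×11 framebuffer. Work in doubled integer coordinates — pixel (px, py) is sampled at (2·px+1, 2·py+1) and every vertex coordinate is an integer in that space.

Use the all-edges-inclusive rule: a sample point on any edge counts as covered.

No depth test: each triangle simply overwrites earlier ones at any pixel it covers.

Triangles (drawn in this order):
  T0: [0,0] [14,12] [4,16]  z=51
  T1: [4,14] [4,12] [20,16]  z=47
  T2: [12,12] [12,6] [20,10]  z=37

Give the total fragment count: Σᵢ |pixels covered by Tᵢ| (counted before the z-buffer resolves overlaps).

T0:
  2·area = 176
  edge (0, 0)→(14, 12): d=(14,12) inclusive
  edge (14, 12)→(4, 16): d=(-10,4) inclusive
  edge (4, 16)→(0, 0): d=(-4,-16) inclusive
    (0,0)@(1, 1): e=[2,162,12] → █
    (1,0)@(3, 1): e=[-22,154,44] → ·
    (0,1)@(1, 3): e=[30,142,4] → █
    (1,1)@(3, 3): e=[6,134,36] → █
    (2,1)@(5, 3): e=[-18,126,68] → ·
    (0,2)@(1, 5): e=[58,122,-4] → ·
    (1,2)@(3, 5): e=[34,114,28] → █
    (2,2)@(5, 5): e=[10,106,60] → █
    (3,2)@(7, 5): e=[-14,98,92] → ·
    (1,3)@(3, 7): e=[62,94,20] → █
    (3,3)@(7, 7): e=[14,78,84] → █
    (4,3)@(9, 7): e=[-10,70,116] → ·
  covered (22 px):
    █ · · · · · · · · · · ·
    █ █ · · · · · · · · · ·
    · █ █ · · · · · · · · ·
    · █ █ █ · · · · · · · ·
    · █ █ █ █ · · · · · · ·
    · █ █ █ █ █ · · · · · ·
    · · █ █ █ █ · · · · · ·
    · · █ · · · · · · · · ·
    · · · · · · · · · · · ·
    · · · · · · · · · · · ·
    · · · · · · · · · · · ·
T1:
  2·area = 32
  edge (4, 14)→(4, 12): d=(0,-2) inclusive
  edge (4, 12)→(20, 16): d=(16,4) inclusive
  edge (20, 16)→(4, 14): d=(-16,-2) inclusive
    (2,6)@(5, 13): e=[2,12,18] → █
    (3,6)@(7, 13): e=[6,4,22] → █
    (4,6)@(9, 13): e=[10,-4,26] → ·
    (2,7)@(5, 15): e=[2,44,-14] → ·
    (3,7)@(7, 15): e=[6,36,-10] → ·
    (6,7)@(13, 15): e=[18,12,2] → █
    (7,7)@(15, 15): e=[22,4,6] → █
    (8,7)@(17, 15): e=[26,-4,10] → ·
    (6,8)@(13, 17): e=[18,44,-30] → ·
    (7,8)@(15, 17): e=[22,36,-26] → ·
  covered (4 px):
    · · · · · · · · · · · ·
    · · · · · · · · · · · ·
    · · · · · · · · · · · ·
    · · · · · · · · · · · ·
    · · · · · · · · · · · ·
    · · · · · · · · · · · ·
    · · █ █ · · · · · · · ·
    · · · · · · █ █ · · · ·
    · · · · · · · · · · · ·
    · · · · · · · · · · · ·
    · · · · · · · · · · · ·
T2:
  2·area = 48
  edge (12, 12)→(12, 6): d=(0,-6) inclusive
  edge (12, 6)→(20, 10): d=(8,4) inclusive
  edge (20, 10)→(12, 12): d=(-8,2) inclusive
    (6,3)@(13, 7): e=[6,4,38] → █
    (7,3)@(15, 7): e=[18,-4,34] → ·
    (6,4)@(13, 9): e=[6,20,22] → █
    (7,4)@(15, 9): e=[18,12,18] → █
    (8,4)@(17, 9): e=[30,4,14] → █
    (9,4)@(19, 9): e=[42,-4,10] → ·
    (6,5)@(13, 11): e=[6,36,6] → █
    (8,5)@(17, 11): e=[30,20,-2] → ·
    (6,6)@(13, 13): e=[6,52,-10] → ·
    (7,6)@(15, 13): e=[18,44,-14] → ·
  covered (6 px):
    · · · · · · · · · · · ·
    · · · · · · · · · · · ·
    · · · · · · · · · · · ·
    · · · · · · █ · · · · ·
    · · · · · · █ █ █ · · ·
    · · · · · · █ █ · · · ·
    · · · · · · · · · · · ·
    · · · · · · · · · · · ·
    · · · · · · · · · · · ·
    · · · · · · · · · · · ·
    · · · · · · · · · · · ·

Final: 32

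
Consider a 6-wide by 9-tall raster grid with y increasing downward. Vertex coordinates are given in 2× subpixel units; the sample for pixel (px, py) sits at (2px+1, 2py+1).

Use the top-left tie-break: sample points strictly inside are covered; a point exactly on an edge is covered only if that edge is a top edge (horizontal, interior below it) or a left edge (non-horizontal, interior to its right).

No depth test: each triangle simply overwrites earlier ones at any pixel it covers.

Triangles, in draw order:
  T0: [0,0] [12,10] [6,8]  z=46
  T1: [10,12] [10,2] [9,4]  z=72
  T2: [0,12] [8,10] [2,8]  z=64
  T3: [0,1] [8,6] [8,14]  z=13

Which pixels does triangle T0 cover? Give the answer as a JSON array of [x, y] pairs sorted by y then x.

T0:
  2·area = 36
  edge (0, 0)→(12, 10): d=(12,10) right/bottom  bias=-1
  edge (12, 10)→(6, 8): d=(-6,-2) top-left  bias=+0
  edge (6, 8)→(0, 0): d=(-6,-8) top-left  bias=+0
    (0,0)@(1, 1): e=[2,32,2] → #
    (1,0)@(3, 1): e=[-18,36,18] → ·
    (0,1)@(1, 3): e=[26,20,-10] → ·
    (1,1)@(3, 3): e=[6,24,6] → #
    (2,1)@(5, 3): e=[-14,28,22] → ·
    (1,2)@(3, 5): e=[30,12,-6] → ·
    (2,2)@(5, 5): e=[10,16,10] → #
    (3,2)@(7, 5): e=[-10,20,26] → ·
    (1,3)@(3, 7): e=[54,0,-18] → ·  [on edge]
    (2,3)@(5, 7): e=[34,4,-2] → ·
    (3,3)@(7, 7): e=[14,8,14] → #
    (4,3)@(9, 7): e=[-6,12,30] → ·
    (4,4)@(9, 9): e=[18,0,18] → #  [on edge]
  covered (5 px):
    # · · · · ·
    · # · · · ·
    · · # · · ·
    · · · # · ·
    · · · · # ·
    · · · · · ·
    · · · · · ·
    · · · · · ·
    · · · · · ·
T1:
  2·area = 10  (B↔C swapped to make it positive)
  edge (10, 12)→(9, 4): d=(-1,-8) top-left  bias=+0
  edge (9, 4)→(10, 2): d=(1,-2) top-left  bias=+0
  edge (10, 2)→(10, 12): d=(0,10) right/bottom  bias=-1
  covered (0 px):
    · · · · · ·
    · · · · · ·
    · · · · · ·
    · · · · · ·
    · · · · · ·
    · · · · · ·
    · · · · · ·
    · · · · · ·
    · · · · · ·
T2:
  2·area = 28  (B↔C swapped to make it positive)
  edge (0, 12)→(2, 8): d=(2,-4) top-left  bias=+0
  edge (2, 8)→(8, 10): d=(6,2) right/bottom  bias=-1
  edge (8, 10)→(0, 12): d=(-8,2) right/bottom  bias=-1
    (1,4)@(3, 9): e=[6,4,18] → #
    (2,4)@(5, 9): e=[14,0,14] → ·  [on edge]
    (0,5)@(1, 11): e=[2,20,6] → #
    (2,5)@(5, 11): e=[18,12,-2] → ·
    (5,5)@(11, 11): e=[42,0,-14] → ·  [on edge]
    (0,6)@(1, 13): e=[6,32,-10] → ·
    (1,6)@(3, 13): e=[14,28,-14] → ·
  covered (3 px):
    · · · · · ·
    · · · · · ·
    · · · · · ·
    · · · · · ·
    · # · · · ·
    # # · · · ·
    · · · · · ·
    · · · · · ·
    · · · · · ·
T3:
  2·area = 64
  edge (0, 1)→(8, 6): d=(8,5) right/bottom  bias=-1
  edge (8, 6)→(8, 14): d=(0,8) right/bottom  bias=-1
  edge (8, 14)→(0, 1): d=(-8,-13) top-left  bias=+0
    (1,1)@(3, 3): e=[1,40,23] → #
    (2,1)@(5, 3): e=[-9,24,49] → ·
    (1,2)@(3, 5): e=[17,40,7] → #
    (2,2)@(5, 5): e=[7,24,33] → #
    (3,2)@(7, 5): e=[-3,8,59] → ·
    (1,3)@(3, 7): e=[33,40,-9] → ·
    (2,3)@(5, 7): e=[23,24,17] → #
    (3,3)@(7, 7): e=[13,8,43] → #
    (4,3)@(9, 7): e=[3,-8,69] → ·
    (2,4)@(5, 9): e=[39,24,1] → #
    (4,4)@(9, 9): e=[19,-8,53] → ·
    (2,5)@(5, 11): e=[55,24,-15] → ·
  covered (8 px):
    · · · · · ·
    · # · · · ·
    · # # · · ·
    · · # # · ·
    · · # # · ·
    · · · # · ·
    · · · · · ·
    · · · · · ·
    · · · · · ·

Final: [[0,0],[1,1],[2,2],[3,3],[4,4]]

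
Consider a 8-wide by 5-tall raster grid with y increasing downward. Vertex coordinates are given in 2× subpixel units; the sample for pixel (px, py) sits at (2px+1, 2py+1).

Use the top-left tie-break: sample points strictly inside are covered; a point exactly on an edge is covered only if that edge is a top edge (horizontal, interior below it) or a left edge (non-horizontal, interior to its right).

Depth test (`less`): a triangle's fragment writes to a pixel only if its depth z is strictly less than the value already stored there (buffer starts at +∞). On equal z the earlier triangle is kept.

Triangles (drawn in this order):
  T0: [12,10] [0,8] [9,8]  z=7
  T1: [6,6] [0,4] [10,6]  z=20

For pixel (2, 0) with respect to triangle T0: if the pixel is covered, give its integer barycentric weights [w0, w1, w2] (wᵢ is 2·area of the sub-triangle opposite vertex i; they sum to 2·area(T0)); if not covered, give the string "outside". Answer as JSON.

T0:
  2·area = 18
  edge (12, 10)→(0, 8): d=(-12,-2) top-left  bias=+0
  edge (0, 8)→(9, 8): d=(9,0) top-left  bias=+0
  edge (9, 8)→(12, 10): d=(3,2) right/bottom  bias=-1
    (3,4)@(7, 9): e=[2,9,7] → X
    (4,4)@(9, 9): e=[6,9,3] → X
    (5,4)@(11, 9): e=[10,9,-1] → .
  covered (2 px):
    . . . . . . . .
    . . . . . . . .
    . . . . . . . .
    . . . . . . . .
    . . . X X . . .
T1:
  2·area = 8
  edge (6, 6)→(0, 4): d=(-6,-2) top-left  bias=+0
  edge (0, 4)→(10, 6): d=(10,2) right/bottom  bias=-1
  edge (10, 6)→(6, 6): d=(-4,0) right/bottom  bias=-1
    (1,2)@(3, 5): e=[0,4,4] → X  [on edge]
    (2,2)@(5, 5): e=[4,0,4] → .  [on edge]
    (1,3)@(3, 7): e=[-12,24,-4] → .
    (4,3)@(9, 7): e=[0,12,-4] → .  [on edge]
    (7,3)@(15, 7): e=[12,0,-4] → .  [on edge]
    (7,4)@(15, 9): e=[0,20,-12] → .  [on edge]
  covered (1 px):
    . . . . . . . .
    . . . . . . . .
    . X . . . . . .
    . . . . . . . .
    . . . . . . . .

Result: "outside"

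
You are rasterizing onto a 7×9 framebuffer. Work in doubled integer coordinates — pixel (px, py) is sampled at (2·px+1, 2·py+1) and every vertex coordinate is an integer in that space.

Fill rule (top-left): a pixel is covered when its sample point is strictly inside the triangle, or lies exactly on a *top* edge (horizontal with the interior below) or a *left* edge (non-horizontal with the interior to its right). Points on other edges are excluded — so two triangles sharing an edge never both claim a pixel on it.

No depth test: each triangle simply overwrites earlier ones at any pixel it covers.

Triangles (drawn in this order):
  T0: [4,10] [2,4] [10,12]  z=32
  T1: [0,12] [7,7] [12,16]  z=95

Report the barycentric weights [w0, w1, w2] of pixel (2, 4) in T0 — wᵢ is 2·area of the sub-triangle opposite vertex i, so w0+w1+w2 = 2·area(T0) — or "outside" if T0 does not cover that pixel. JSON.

T0:
  2·area = 32
  edge (4, 10)→(2, 4): d=(-2,-6) top-left  bias=+0
  edge (2, 4)→(10, 12): d=(8,8) right/bottom  bias=-1
  edge (10, 12)→(4, 10): d=(-6,-2) top-left  bias=+0
    (0,0)@(1, 1): e=[0,-16,48] → ·  [on edge]
    (0,1)@(1, 3): e=[-4,0,36] → ·  [on edge]
    (1,2)@(3, 5): e=[4,0,28] → ·  [on edge]
    (1,3)@(3, 7): e=[0,16,16] → █  [on edge]
    (2,3)@(5, 7): e=[12,0,20] → ·  [on edge]
    (0,4)@(1, 9): e=[-16,48,0] → ·  [on edge]
    (1,4)@(3, 9): e=[-4,32,4] → ·
    (2,4)@(5, 9): e=[8,16,8] → █
    (3,4)@(7, 9): e=[20,0,12] → ·  [on edge]
    (2,5)@(5, 11): e=[4,32,-4] → ·
    (3,5)@(7, 11): e=[16,16,0] → █  [on edge]
    (4,5)@(9, 11): e=[28,0,4] → ·  [on edge]
    (2,6)@(5, 13): e=[0,48,-16] → ·  [on edge]
    (5,6)@(11, 13): e=[36,0,-4] → ·  [on edge]
    (6,6)@(13, 13): e=[48,-16,0] → ·  [on edge]
    (6,7)@(13, 15): e=[44,0,-12] → ·  [on edge]
  covered (3 px):
    · · · · · · ·
    · · · · · · ·
    · · · · · · ·
    · █ · · · · ·
    · · █ · · · ·
    · · · █ · · ·
    · · · · · · ·
    · · · · · · ·
    · · · · · · ·
T1:
  2·area = 88
  edge (0, 12)→(7, 7): d=(7,-5) top-left  bias=+0
  edge (7, 7)→(12, 16): d=(5,9) right/bottom  bias=-1
  edge (12, 16)→(0, 12): d=(-12,-4) top-left  bias=+0
    (3,3)@(7, 7): e=[0,0,88] → ·  [on edge]
    (2,4)@(5, 9): e=[4,28,56] → █
    (3,4)@(7, 9): e=[14,10,64] → █
    (4,4)@(9, 9): e=[24,-8,72] → ·
    (1,5)@(3, 11): e=[8,56,24] → █
    (4,5)@(9, 11): e=[38,2,48] → █
    (5,5)@(11, 11): e=[48,-16,56] → ·
    (1,6)@(3, 13): e=[22,66,0] → █  [on edge]
    (5,6)@(11, 13): e=[62,-6,32] → ·
    (1,7)@(3, 15): e=[36,76,-24] → ·
    (2,7)@(5, 15): e=[46,58,-16] → ·
    (3,7)@(7, 15): e=[56,40,-8] → ·
    (4,7)@(9, 15): e=[66,22,0] → █  [on edge]
  covered (12 px):
    · · · · · · ·
    · · · · · · ·
    · · · · · · ·
    · · · · · · ·
    · · █ █ · · ·
    · █ █ █ █ · ·
    · █ █ █ █ · ·
    · · · · █ █ ·
    · · · · · · ·

Result: [16,8,8]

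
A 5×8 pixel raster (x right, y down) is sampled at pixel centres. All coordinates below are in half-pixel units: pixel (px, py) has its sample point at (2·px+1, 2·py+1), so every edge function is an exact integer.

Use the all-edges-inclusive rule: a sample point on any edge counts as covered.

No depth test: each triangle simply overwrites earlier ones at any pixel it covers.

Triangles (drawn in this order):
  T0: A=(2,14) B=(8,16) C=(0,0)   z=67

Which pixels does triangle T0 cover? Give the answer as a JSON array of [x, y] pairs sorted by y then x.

T0:
  2·area = 80  (B↔C swapped to make it positive)
  edge (2, 14)→(0, 0): d=(-2,-14) inclusive
  edge (0, 0)→(8, 16): d=(8,16) inclusive
  edge (8, 16)→(2, 14): d=(-6,-2) inclusive
    (0,1)@(1, 3): e=[8,8,64] → X
    (1,1)@(3, 3): e=[36,-24,68] → .
    (0,2)@(1, 5): e=[4,24,52] → X
    (1,2)@(3, 5): e=[32,-8,56] → .
    (0,3)@(1, 7): e=[0,40,40] → X  [on edge]
    (1,3)@(3, 7): e=[28,8,44] → X
    (2,3)@(5, 7): e=[56,-24,48] → .
    (0,4)@(1, 9): e=[-4,56,28] → .
    (1,4)@(3, 9): e=[24,24,32] → X
    (2,4)@(5, 9): e=[52,-8,36] → .
    (1,5)@(3, 11): e=[20,40,20] → X
    (2,5)@(5, 11): e=[48,8,24] → X
    (2,7)@(5, 15): e=[40,40,0] → X  [on edge]
  covered (11 px):
    . . . . .
    X . . . .
    X . . . .
    X X . . .
    . X . . .
    . X X . .
    . X X . .
    . . X X .

Answer: [[0,1],[0,2],[0,3],[1,3],[1,4],[1,5],[2,5],[1,6],[2,6],[2,7],[3,7]]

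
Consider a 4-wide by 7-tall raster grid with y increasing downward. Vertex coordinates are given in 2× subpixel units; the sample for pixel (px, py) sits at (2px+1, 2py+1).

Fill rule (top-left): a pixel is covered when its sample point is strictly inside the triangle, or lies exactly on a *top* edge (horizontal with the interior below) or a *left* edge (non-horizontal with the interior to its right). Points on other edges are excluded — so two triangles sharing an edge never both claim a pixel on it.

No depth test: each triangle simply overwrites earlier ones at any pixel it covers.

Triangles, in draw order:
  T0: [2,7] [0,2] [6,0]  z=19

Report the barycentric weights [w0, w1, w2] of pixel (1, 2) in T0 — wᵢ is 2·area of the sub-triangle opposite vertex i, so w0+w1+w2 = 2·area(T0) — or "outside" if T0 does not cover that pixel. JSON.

T0:
  2·area = 34
  edge (2, 7)→(0, 2): d=(-2,-5) top-left  bias=+0
  edge (0, 2)→(6, 0): d=(6,-2) top-left  bias=+0
  edge (6, 0)→(2, 7): d=(-4,7) right/bottom  bias=-1
    (1,0)@(3, 1): e=[17,0,17] → █  [on edge]
    (2,0)@(5, 1): e=[27,4,3] → █
    (3,0)@(7, 1): e=[37,8,-11] → ·
    (0,1)@(1, 3): e=[3,8,23] → █
    (2,1)@(5, 3): e=[23,16,-5] → ·
    (0,2)@(1, 5): e=[-1,20,15] → ·
    (1,2)@(3, 5): e=[9,24,1] → █
    (2,2)@(5, 5): e=[19,28,-13] → ·
    (1,3)@(3, 7): e=[5,36,-7] → ·
  covered (5 px):
    · █ █ ·
    █ █ · ·
    · █ · ·
    · · · ·
    · · · ·
    · · · ·
    · · · ·

Final: [24,1,9]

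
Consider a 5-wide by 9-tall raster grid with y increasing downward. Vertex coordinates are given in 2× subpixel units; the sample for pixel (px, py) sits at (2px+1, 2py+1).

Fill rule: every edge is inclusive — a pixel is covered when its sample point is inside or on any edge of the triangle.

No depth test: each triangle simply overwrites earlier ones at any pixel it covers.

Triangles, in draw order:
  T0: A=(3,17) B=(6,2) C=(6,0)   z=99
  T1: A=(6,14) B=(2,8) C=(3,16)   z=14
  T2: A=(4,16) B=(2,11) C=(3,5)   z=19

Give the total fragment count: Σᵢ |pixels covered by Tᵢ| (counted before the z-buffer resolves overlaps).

T0:
  2·area = 6  (B↔C swapped to make it positive)
  edge (3, 17)→(6, 0): d=(3,-17) inclusive
  edge (6, 0)→(6, 2): d=(0,2) inclusive
  edge (6, 2)→(3, 17): d=(-3,15) inclusive
    (2,3)@(5, 7): e=[4,2,0] → X  [on edge]
    (3,3)@(7, 7): e=[38,-2,-30] → .
    (2,4)@(5, 9): e=[10,2,-6] → .
    (1,8)@(3, 17): e=[0,6,0] → X  [on edge]
    (2,8)@(5, 17): e=[34,2,-30] → .
  covered (2 px):
    . . . . .
    . . . . .
    . . . . .
    . . X . .
    . . . . .
    . . . . .
    . . . . .
    . . . . .
    . X . . .
T1:
  2·area = 26  (B↔C swapped to make it positive)
  edge (6, 14)→(3, 16): d=(-3,2) inclusive
  edge (3, 16)→(2, 8): d=(-1,-8) inclusive
  edge (2, 8)→(6, 14): d=(4,6) inclusive
    (1,5)@(3, 11): e=[15,5,6] → X
    (2,5)@(5, 11): e=[11,21,-6] → .
    (1,6)@(3, 13): e=[9,3,14] → X
    (2,6)@(5, 13): e=[5,19,2] → X
    (3,6)@(7, 13): e=[1,35,-10] → .
    (1,7)@(3, 15): e=[3,1,22] → X
    (2,7)@(5, 15): e=[-1,17,10] → .
    (1,8)@(3, 17): e=[-3,-1,30] → .
  covered (4 px):
    . . . . .
    . . . . .
    . . . . .
    . . . . .
    . . . . .
    . X . . .
    . X X . .
    . X . . .
    . . . . .
T2:
  2·area = 17
  edge (4, 16)→(2, 11): d=(-2,-5) inclusive
  edge (2, 11)→(3, 5): d=(1,-6) inclusive
  edge (3, 5)→(4, 16): d=(1,11) inclusive
    (1,2)@(3, 5): e=[17,0,0] → X  [on edge]
    (2,2)@(5, 5): e=[27,12,-22] → .
    (1,3)@(3, 7): e=[13,2,2] → X
    (2,3)@(5, 7): e=[23,14,-20] → .
    (1,4)@(3, 9): e=[9,4,4] → X
    (2,4)@(5, 9): e=[19,16,-18] → .
    (1,5)@(3, 11): e=[5,6,6] → X
    (2,5)@(5, 11): e=[15,18,-16] → .
    (1,6)@(3, 13): e=[1,8,8] → X
    (2,6)@(5, 13): e=[11,20,-14] → .
    (1,7)@(3, 15): e=[-3,10,10] → .
    (0,8)@(1, 17): e=[-17,0,34] → .  [on edge]
  covered (5 px):
    . . . . .
    . . . . .
    . X . . .
    . X . . .
    . X . . .
    . X . . .
    . X . . .
    . . . . .
    . . . . .

Result: 11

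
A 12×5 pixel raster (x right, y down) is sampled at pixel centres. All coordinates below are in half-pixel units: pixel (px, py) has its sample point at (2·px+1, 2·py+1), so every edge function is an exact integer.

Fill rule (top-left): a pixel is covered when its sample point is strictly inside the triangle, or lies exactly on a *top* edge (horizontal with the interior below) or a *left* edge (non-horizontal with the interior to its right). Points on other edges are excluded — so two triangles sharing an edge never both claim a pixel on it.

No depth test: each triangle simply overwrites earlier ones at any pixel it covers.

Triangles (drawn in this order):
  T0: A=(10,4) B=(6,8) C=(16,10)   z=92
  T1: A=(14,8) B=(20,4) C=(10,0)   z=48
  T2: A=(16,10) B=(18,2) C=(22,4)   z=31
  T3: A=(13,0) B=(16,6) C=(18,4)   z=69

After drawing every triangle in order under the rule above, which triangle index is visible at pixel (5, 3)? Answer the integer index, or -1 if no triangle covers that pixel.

T0:
  2·area = 48  (B↔C swapped to make it positive)
  edge (10, 4)→(16, 10): d=(6,6) right/bottom  bias=-1
  edge (16, 10)→(6, 8): d=(-10,-2) top-left  bias=+0
  edge (6, 8)→(10, 4): d=(4,-4) top-left  bias=+0
    (3,0)@(7, 1): e=[0,72,-24] → ·  [on edge]
    (6,0)@(13, 1): e=[-36,84,0] → ·  [on edge]
    (4,1)@(9, 3): e=[0,56,-8] → ·  [on edge]
    (5,1)@(11, 3): e=[-12,60,0] → ·  [on edge]
    (4,2)@(9, 5): e=[12,36,0] → #  [on edge]
    (5,2)@(11, 5): e=[0,40,8] → ·  [on edge]
    (0,3)@(1, 7): e=[72,0,-24] → ·  [on edge]
    (3,3)@(7, 7): e=[36,12,0] → #  [on edge]
    (5,3)@(11, 7): e=[12,20,16] → #
    (6,3)@(13, 7): e=[0,24,24] → ·  [on edge]
    (2,4)@(5, 9): e=[60,-12,0] → ·  [on edge]
    (3,4)@(7, 9): e=[48,-8,8] → ·
    (5,4)@(11, 9): e=[24,0,24] → #  [on edge]
    (7,4)@(15, 9): e=[0,8,40] → ·  [on edge]
  covered (6 px):
    · · · · · · · · · · · ·
    · · · · · · · · · · · ·
    · · · · # · · · · · · ·
    · · · # # # · · · · · ·
    · · · · · # # · · · · ·
T1:
  2·area = 64  (B↔C swapped to make it positive)
  edge (14, 8)→(10, 0): d=(-4,-8) top-left  bias=+0
  edge (10, 0)→(20, 4): d=(10,4) right/bottom  bias=-1
  edge (20, 4)→(14, 8): d=(-6,4) right/bottom  bias=-1
    (5,0)@(11, 1): e=[4,6,54] → #
    (6,0)@(13, 1): e=[20,-2,46] → ·
    (5,1)@(11, 3): e=[-4,26,42] → ·
    (6,1)@(13, 3): e=[12,18,34] → #
    (7,1)@(15, 3): e=[28,10,26] → #
    (8,1)@(17, 3): e=[44,2,18] → #
    (9,1)@(19, 3): e=[60,-6,10] → ·
    (6,2)@(13, 5): e=[4,38,22] → #
    (9,2)@(19, 5): e=[52,14,-2] → ·
    (6,3)@(13, 7): e=[-4,58,10] → ·
    (7,3)@(15, 7): e=[12,50,2] → #
    (8,3)@(17, 7): e=[28,42,-6] → ·
  covered (8 px):
    · · · · · # · · · · · ·
    · · · · · · # # # · · ·
    · · · · · · # # # · · ·
    · · · · · · · # · · · ·
    · · · · · · · · · · · ·
T2:
  2·area = 36
  edge (16, 10)→(18, 2): d=(2,-8) top-left  bias=+0
  edge (18, 2)→(22, 4): d=(4,2) right/bottom  bias=-1
  edge (22, 4)→(16, 10): d=(-6,6) right/bottom  bias=-1
    (9,1)@(19, 3): e=[10,2,24] → #
    (10,1)@(21, 3): e=[26,-2,12] → ·
    (11,1)@(23, 3): e=[42,-6,0] → ·  [on edge]
    (9,2)@(19, 5): e=[14,10,12] → #
    (10,2)@(21, 5): e=[30,6,0] → ·  [on edge]
    (8,3)@(17, 7): e=[2,22,12] → #
    (9,3)@(19, 7): e=[18,18,0] → ·  [on edge]
    (8,4)@(17, 9): e=[6,30,0] → ·  [on edge]
  covered (3 px):
    · · · · · · · · · · · ·
    · · · · · · · · · # · ·
    · · · · · · · · · # · ·
    · · · · · · · · # · · ·
    · · · · · · · · · · · ·
T3:
  2·area = 18  (B↔C swapped to make it positive)
  edge (13, 0)→(18, 4): d=(5,4) right/bottom  bias=-1
  edge (18, 4)→(16, 6): d=(-2,2) right/bottom  bias=-1
  edge (16, 6)→(13, 0): d=(-3,-6) top-left  bias=+0
    (10,0)@(21, 1): e=[-27,0,45] → ·  [on edge]
    (7,1)@(15, 3): e=[7,8,3] → #
    (8,1)@(17, 3): e=[-1,4,15] → ·
    (9,1)@(19, 3): e=[-9,0,27] → ·  [on edge]
    (7,2)@(15, 5): e=[17,4,-3] → ·
    (8,2)@(17, 5): e=[9,0,9] → ·  [on edge]
    (7,3)@(15, 7): e=[27,0,-9] → ·  [on edge]
    (6,4)@(13, 9): e=[45,0,-27] → ·  [on edge]
  covered (1 px):
    · · · · · · · · · · · ·
    · · · · · · · # · · · ·
    · · · · · · · · · · · ·
    · · · · · · · · · · · ·
    · · · · · · · · · · · ·

Z-buffer (winner per pixel, '.' = empty):
  . . . . . 1 . . . . . .
  . . . . . . 1 3 1 2 . .
  . . . . 0 . 1 1 1 2 . .
  . . . 0 0 0 . 1 2 . . .
  . . . . . 0 0 . . . . .

Answer: 0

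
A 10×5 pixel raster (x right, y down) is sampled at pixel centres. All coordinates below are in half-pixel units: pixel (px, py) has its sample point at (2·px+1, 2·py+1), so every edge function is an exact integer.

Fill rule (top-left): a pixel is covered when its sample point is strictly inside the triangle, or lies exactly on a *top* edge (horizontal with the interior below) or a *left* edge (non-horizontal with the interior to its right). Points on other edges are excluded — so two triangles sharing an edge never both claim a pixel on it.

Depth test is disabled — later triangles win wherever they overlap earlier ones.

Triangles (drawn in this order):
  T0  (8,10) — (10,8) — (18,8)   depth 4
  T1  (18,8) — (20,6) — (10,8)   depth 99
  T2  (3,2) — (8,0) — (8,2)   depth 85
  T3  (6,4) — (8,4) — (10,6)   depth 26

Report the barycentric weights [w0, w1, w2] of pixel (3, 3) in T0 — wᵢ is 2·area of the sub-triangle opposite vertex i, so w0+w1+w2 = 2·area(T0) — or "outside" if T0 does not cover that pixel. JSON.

T0:
  2·area = 16
  edge (8, 10)→(10, 8): d=(2,-2) top-left  bias=+0
  edge (10, 8)→(18, 8): d=(8,0) top-left  bias=+0
  edge (18, 8)→(8, 10): d=(-10,2) right/bottom  bias=-1
    (8,0)@(17, 1): e=[0,-56,72] → .  [on edge]
    (7,1)@(15, 3): e=[0,-40,56] → .  [on edge]
    (6,2)@(13, 5): e=[0,-24,40] → .  [on edge]
    (5,3)@(11, 7): e=[0,-8,24] → .  [on edge]
    (4,4)@(9, 9): e=[0,8,8] → X  [on edge]
    (5,4)@(11, 9): e=[4,8,4] → X
    (6,4)@(13, 9): e=[8,8,0] → .  [on edge]
  covered (2 px):
    . . . . . . . . . .
    . . . . . . . . . .
    . . . . . . . . . .
    . . . . . . . . . .
    . . . . X X . . . .
T1:
  2·area = 16  (B↔C swapped to make it positive)
  edge (18, 8)→(10, 8): d=(-8,0) right/bottom  bias=-1
  edge (10, 8)→(20, 6): d=(10,-2) top-left  bias=+0
  edge (20, 6)→(18, 8): d=(-2,2) right/bottom  bias=-1
    (7,3)@(15, 7): e=[8,0,8] → X  [on edge]
    (8,3)@(17, 7): e=[8,4,4] → X
    (9,3)@(19, 7): e=[8,8,0] → .  [on edge]
    (2,4)@(5, 9): e=[-8,0,24] → .  [on edge]
    (7,4)@(15, 9): e=[-8,20,4] → .
    (8,4)@(17, 9): e=[-8,24,0] → .  [on edge]
  covered (2 px):
    . . . . . . . . . .
    . . . . . . . . . .
    . . . . . . . . . .
    . . . . . . . X X .
    . . . . . . . . . .
T2:
  2·area = 10
  edge (3, 2)→(8, 0): d=(5,-2) top-left  bias=+0
  edge (8, 0)→(8, 2): d=(0,2) right/bottom  bias=-1
  edge (8, 2)→(3, 2): d=(-5,0) right/bottom  bias=-1
    (3,0)@(7, 1): e=[3,2,5] → X
    (4,0)@(9, 1): e=[7,-2,5] → .
    (3,1)@(7, 3): e=[13,2,-5] → .
  covered (1 px):
    . . . X . . . . . .
    . . . . . . . . . .
    . . . . . . . . . .
    . . . . . . . . . .
    . . . . . . . . . .
T3:
  2·area = 4
  edge (6, 4)→(8, 4): d=(2,0) top-left  bias=+0
  edge (8, 4)→(10, 6): d=(2,2) right/bottom  bias=-1
  edge (10, 6)→(6, 4): d=(-4,-2) top-left  bias=+0
    (2,0)@(5, 1): e=[-6,0,10] → .  [on edge]
    (3,1)@(7, 3): e=[-2,0,6] → .  [on edge]
    (4,2)@(9, 5): e=[2,0,2] → .  [on edge]
    (5,3)@(11, 7): e=[6,0,-2] → .  [on edge]
    (6,4)@(13, 9): e=[10,0,-6] → .  [on edge]
  covered (0 px):
    . . . . . . . . . .
    . . . . . . . . . .
    . . . . . . . . . .
    . . . . . . . . . .
    . . . . . . . . . .

Answer: "outside"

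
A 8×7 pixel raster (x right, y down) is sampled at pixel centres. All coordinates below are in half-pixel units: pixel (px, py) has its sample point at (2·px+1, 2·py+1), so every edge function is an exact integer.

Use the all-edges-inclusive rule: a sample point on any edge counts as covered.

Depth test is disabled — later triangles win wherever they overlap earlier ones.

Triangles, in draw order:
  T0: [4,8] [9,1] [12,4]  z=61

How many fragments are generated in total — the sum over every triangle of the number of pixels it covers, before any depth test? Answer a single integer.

T0:
  2·area = 36
  edge (4, 8)→(9, 1): d=(5,-7) inclusive
  edge (9, 1)→(12, 4): d=(3,3) inclusive
  edge (12, 4)→(4, 8): d=(-8,4) inclusive
    (4,0)@(9, 1): e=[0,0,36] → X  [on edge]
    (5,0)@(11, 1): e=[14,-6,28] → .
    (4,1)@(9, 3): e=[10,6,20] → X
    (5,1)@(11, 3): e=[24,0,12] → X  [on edge]
    (6,1)@(13, 3): e=[38,-6,4] → .
    (3,2)@(7, 5): e=[6,18,12] → X
    (5,2)@(11, 5): e=[34,6,-4] → .
    (6,2)@(13, 5): e=[48,0,-12] → .  [on edge]
    (2,3)@(5, 7): e=[2,30,4] → X
    (3,3)@(7, 7): e=[16,24,-4] → .
    (4,3)@(9, 7): e=[30,18,-12] → .
    (7,3)@(15, 7): e=[72,0,-36] → .  [on edge]
  covered (6 px):
    . . . . X . . .
    . . . . X X . .
    . . . X X . . .
    . . X . . . . .
    . . . . . . . .
    . . . . . . . .
    . . . . . . . .

Final: 6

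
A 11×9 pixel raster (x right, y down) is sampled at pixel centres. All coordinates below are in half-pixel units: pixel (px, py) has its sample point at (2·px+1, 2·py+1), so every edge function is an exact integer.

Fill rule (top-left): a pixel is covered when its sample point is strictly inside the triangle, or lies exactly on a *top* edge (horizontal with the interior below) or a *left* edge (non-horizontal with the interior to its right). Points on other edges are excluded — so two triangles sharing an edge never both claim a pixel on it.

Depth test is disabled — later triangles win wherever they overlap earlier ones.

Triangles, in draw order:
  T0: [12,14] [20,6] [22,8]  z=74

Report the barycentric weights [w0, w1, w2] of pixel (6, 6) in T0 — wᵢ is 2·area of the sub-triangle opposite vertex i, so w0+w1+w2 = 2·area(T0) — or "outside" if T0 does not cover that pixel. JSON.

T0:
  2·area = 32
  edge (12, 14)→(20, 6): d=(8,-8) top-left  bias=+0
  edge (20, 6)→(22, 8): d=(2,2) right/bottom  bias=-1
  edge (22, 8)→(12, 14): d=(-10,6) right/bottom  bias=-1
    (7,0)@(15, 1): e=[-80,0,112] → ·  [on edge]
    (8,1)@(17, 3): e=[-48,0,80] → ·  [on edge]
    (9,2)@(19, 5): e=[-16,0,48] → ·  [on edge]
    (10,2)@(21, 5): e=[0,-4,36] → ·  [on edge]
    (9,3)@(19, 7): e=[0,4,28] → #  [on edge]
    (10,3)@(21, 7): e=[16,0,16] → ·  [on edge]
    (8,4)@(17, 9): e=[0,12,20] → #  [on edge]
    (10,4)@(21, 9): e=[32,4,-4] → ·
    (7,5)@(15, 11): e=[0,20,12] → #  [on edge]
    (8,5)@(17, 11): e=[16,16,0] → ·  [on edge]
    (9,5)@(19, 11): e=[32,12,-12] → ·
    (6,6)@(13, 13): e=[0,28,4] → #  [on edge]
    (5,7)@(11, 15): e=[0,36,-4] → ·  [on edge]
    (3,8)@(7, 17): e=[-16,48,0] → ·  [on edge]
    (4,8)@(9, 17): e=[0,44,-12] → ·  [on edge]
  covered (5 px):
    · · · · · · · · · · ·
    · · · · · · · · · · ·
    · · · · · · · · · · ·
    · · · · · · · · · # ·
    · · · · · · · · # # ·
    · · · · · · · # · · ·
    · · · · · · # · · · ·
    · · · · · · · · · · ·
    · · · · · · · · · · ·

Result: [28,4,0]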